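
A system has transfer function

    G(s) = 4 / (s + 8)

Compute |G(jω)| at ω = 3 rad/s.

|G(j3)| ≈ 0.4682

Substitute s = j3: numerator = 4, denominator = 8 + j3.
|G(j3)| = |4| / |8 + j3| = 4 / 8.5440 ≈ 0.4682.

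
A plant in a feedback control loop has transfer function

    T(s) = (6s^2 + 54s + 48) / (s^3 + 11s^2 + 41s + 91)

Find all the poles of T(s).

s = -7, -2 ± 3j

The poles are the roots of the denominator s^3 + 11s^2 + 41s + 91 = 0.
Trying s = -7: the polynomial evaluates to 0, so (s + 7) is a factor.
Dividing out leaves s^2 + 4s + 13 = 0.
The quadratic formula then gives s = -2 ± 3j.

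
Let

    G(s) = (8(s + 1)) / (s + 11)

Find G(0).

G(0) = 8/11 ≈ 0.7273

At s = 0 each factor (s + a) contributes a and each (s^2 + bs + c) contributes c.
G(0) = 8·(1) / ((11)) = 8/11 = 8/11.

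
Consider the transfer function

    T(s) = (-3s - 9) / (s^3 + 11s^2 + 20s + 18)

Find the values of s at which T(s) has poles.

The poles are the roots of the denominator s^3 + 11s^2 + 20s + 18 = 0.
Trying s = -9: the polynomial evaluates to 0, so (s + 9) is a factor.
Dividing out leaves s^2 + 2s + 2 = 0.
The quadratic formula then gives s = -1 ± 1j.

s = -1 + j, -1 - j, -9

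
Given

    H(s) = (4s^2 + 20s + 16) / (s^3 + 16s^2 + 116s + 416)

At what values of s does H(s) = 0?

s = -1, -4

Set the numerator to zero: 4s^2 + 20s + 16 = 0, i.e. 4·(s^2 + 5s + 4) = 0.
Factoring: (s + 1)(s + 4) = 0.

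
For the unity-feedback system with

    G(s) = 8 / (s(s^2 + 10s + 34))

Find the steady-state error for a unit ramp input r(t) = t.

e_ss = 4.250

G(s) has one pole at the origin.
This is a Type 1 system. Kv = lim_{s→0} s·G(s) = 8/34 = 4/17.
e_ss = 1/Kv = 1/(4/17) = 17/4 ≈ 4.250.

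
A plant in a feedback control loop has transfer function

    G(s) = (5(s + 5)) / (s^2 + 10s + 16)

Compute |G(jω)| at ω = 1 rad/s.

Substitute s = j1: numerator = 25 + j5, denominator = 15 + j10.
|G(j1)| = |25 + j5| / |15 + j10| = 25.495 / 18.028 ≈ 1.414.

|G(j1)| ≈ 1.414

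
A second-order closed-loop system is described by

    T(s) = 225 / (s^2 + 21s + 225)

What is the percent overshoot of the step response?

Comparing s^2 + 21s + 225 to s^2 + 2ζωₙs + ωₙ²: ωₙ = 15 rad/s and ζ = 21/(2·15) = 0.7.
%OS = 100·exp(−πζ/√(1−ζ²)) = 100·exp(−π·0.7/√(1−0.7²)) ≈ 4.60%.

%OS ≈ 4.60%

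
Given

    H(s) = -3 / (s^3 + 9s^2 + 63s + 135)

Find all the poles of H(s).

The poles are the roots of the denominator s^3 + 9s^2 + 63s + 135 = 0.
Trying s = -3: the polynomial evaluates to 0, so (s + 3) is a factor.
Dividing out leaves s^2 + 6s + 45 = 0.
The quadratic formula then gives s = -3 ± 6j.

s = -3 ± 6j, -3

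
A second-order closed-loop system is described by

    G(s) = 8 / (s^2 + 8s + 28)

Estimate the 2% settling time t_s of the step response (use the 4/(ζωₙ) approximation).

t_s ≈ 1 s

Comparing s^2 + 8s + 28 to s^2 + 2ζωₙs + ωₙ²: ωₙ = √28 ≈ 5.292 rad/s and ζ = 8/(2·√28) ≈ 0.7559.
ζωₙ = 8/2 = 4, so t_s ≈ 4/(ζωₙ) = 4/4 = 1 s.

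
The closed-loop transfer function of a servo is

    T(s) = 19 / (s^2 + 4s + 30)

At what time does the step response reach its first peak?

Comparing s^2 + 4s + 30 to s^2 + 2ζωₙs + ωₙ²: ωₙ = √30 ≈ 5.477 rad/s and ζ = 4/(2·√30) ≈ 0.3651.
ζωₙ = 4/2 = 2, so ω_d = ωₙ√(1−ζ²) = √(ωₙ² − (ζωₙ)²) = √(30 − 2²) = √26 ≈ 5.099 rad/s.
t_p = π/ω_d = π/5.099 ≈ 0.6161 s.

t_p ≈ 0.6161 s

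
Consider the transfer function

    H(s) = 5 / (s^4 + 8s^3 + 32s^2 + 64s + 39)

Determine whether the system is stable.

The denominator s^4 + 8s^3 + 32s^2 + 64s + 39 factors as (s + 3)(s^2 + 4s + 13)(s + 1), giving poles at s = -3, -2 + 3j, -2 - 3j, -1.
Since all poles lie strictly in the left half-plane, the system is stable.

stable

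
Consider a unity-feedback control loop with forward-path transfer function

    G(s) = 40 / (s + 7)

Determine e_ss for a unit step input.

e_ss = 0.1489

G(s) has no poles at the origin.
This is a Type 0 system. Kp = lim_{s→0} G(s) = 40/7.
e_ss = 1/(1 + Kp) = 1/(1 + 40/7) = 7/47 ≈ 0.1489.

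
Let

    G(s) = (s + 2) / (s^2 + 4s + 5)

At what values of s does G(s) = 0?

s = -2

Set the numerator to zero: s + 2 = 0.
So s = -2.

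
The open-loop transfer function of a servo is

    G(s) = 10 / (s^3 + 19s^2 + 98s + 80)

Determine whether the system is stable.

stable

The denominator s^3 + 19s^2 + 98s + 80 factors as (s + 10)(s + 8)(s + 1), giving poles at s = -10, -8, -1.
Since all poles lie strictly in the left half-plane, the system is stable.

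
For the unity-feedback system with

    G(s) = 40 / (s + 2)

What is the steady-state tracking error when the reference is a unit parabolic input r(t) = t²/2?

G(s) has no poles at the origin.
This is a Type 0 system; Ka = lim_{s→0} s^2·G(s) = 0, so the steady-state error for a parabola input is infinite.

e_ss = ∞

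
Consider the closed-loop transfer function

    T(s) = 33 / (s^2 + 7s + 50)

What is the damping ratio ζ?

Compare the denominator to the standard form s^2 + 2ζωₙs + ωₙ².
ωₙ² = 50, so ωₙ = √50 ≈ 7.071 rad/s.
2ζωₙ = 7, so ζ = 7/(2·√50) ≈ 0.4950.

ζ ≈ 0.4950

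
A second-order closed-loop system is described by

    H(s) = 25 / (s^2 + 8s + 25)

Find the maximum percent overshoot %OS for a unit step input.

%OS ≈ 1.52%

Comparing s^2 + 8s + 25 to s^2 + 2ζωₙs + ωₙ²: ωₙ = 5 rad/s and ζ = 8/(2·5) = 0.8.
%OS = 100·exp(−πζ/√(1−ζ²)) = 100·exp(−π·0.8/√(1−0.8²)) ≈ 1.52%.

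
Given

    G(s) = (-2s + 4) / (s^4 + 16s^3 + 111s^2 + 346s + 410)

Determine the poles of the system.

The poles are the roots of the denominator s^4 + 16s^3 + 111s^2 + 346s + 410 = 0.
No real roots exist; factor into two real quadratics: (s^2 + 10s + 41)(s^2 + 6s + 10) = 0.
Each quadratic gives a conjugate pair via the quadratic formula.

s = -5 ± 4j, -3 ± j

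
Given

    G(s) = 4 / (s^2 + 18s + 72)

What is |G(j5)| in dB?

Substitute s = j5: numerator = 4, denominator = 47 + j90.
|G(j5)| = |4| / |47 + j90| = 4 / 101.53 ≈ 0.03940.
In decibels: 20·log₁₀(0.03940) ≈ -28.1 dB.

|G(j5)|_dB ≈ -28.1 dB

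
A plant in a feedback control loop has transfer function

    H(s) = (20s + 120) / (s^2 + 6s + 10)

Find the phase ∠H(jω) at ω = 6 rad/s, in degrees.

∠H(j6) ≈ -80.84°

At s = j6: numerator = 120 + j120, denominator = -26 + j36.
∠H = ∠num − ∠den = 45° − (125.84°) = -80.84°.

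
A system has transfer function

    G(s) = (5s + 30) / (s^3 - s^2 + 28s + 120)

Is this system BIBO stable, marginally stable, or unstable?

The denominator s^3 - s^2 + 28s + 120 factors as (s + 3)(s^2 - 4s + 40), giving poles at s = -3, 2 ± 6j.
Since the pole(s) at s = 2 + 6j, 2 - 6j lie in the right half-plane, the system is unstable.

unstable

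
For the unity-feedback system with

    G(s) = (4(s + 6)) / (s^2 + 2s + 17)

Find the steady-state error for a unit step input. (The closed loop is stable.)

G(s) has no poles at the origin.
This is a Type 0 system. Kp = lim_{s→0} G(s) = 24/17.
e_ss = 1/(1 + Kp) = 1/(1 + 24/17) = 17/41 ≈ 0.4146.

e_ss = 0.4146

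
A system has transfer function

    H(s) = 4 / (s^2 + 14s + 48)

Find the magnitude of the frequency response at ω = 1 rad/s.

Substitute s = j1: numerator = 4, denominator = 47 + j14.
|H(j1)| = |4| / |47 + j14| = 4 / 49.041 ≈ 0.08156.

|H(j1)| ≈ 0.08156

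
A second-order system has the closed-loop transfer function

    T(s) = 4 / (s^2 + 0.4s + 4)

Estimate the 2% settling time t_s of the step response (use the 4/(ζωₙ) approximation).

t_s ≈ 20 s

Comparing s^2 + 0.4s + 4 to s^2 + 2ζωₙs + ωₙ²: ωₙ = 2 rad/s and ζ = 0.4/(2·2) = 0.1.
ζωₙ = 0.4/2 = 0.2, so t_s ≈ 4/(ζωₙ) = 4/0.2 = 20 s.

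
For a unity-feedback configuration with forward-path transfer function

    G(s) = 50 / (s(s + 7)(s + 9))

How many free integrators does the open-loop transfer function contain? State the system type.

The denominator has 1 factor of s at the origin (free integrator), so this is a Type 1 system.

Type 1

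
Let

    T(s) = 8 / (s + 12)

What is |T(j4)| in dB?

|T(j4)|_dB ≈ -3.98 dB

Substitute s = j4: numerator = 8, denominator = 12 + j4.
|T(j4)| = |8| / |12 + j4| = 8 / 12.649 ≈ 0.6325.
In decibels: 20·log₁₀(0.6325) ≈ -3.98 dB.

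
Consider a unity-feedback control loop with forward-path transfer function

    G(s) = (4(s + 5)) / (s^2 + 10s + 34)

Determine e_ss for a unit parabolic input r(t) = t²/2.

G(s) has no poles at the origin.
This is a Type 0 system; Ka = lim_{s→0} s^2·G(s) = 0, so the steady-state error for a parabola input is infinite.

e_ss = ∞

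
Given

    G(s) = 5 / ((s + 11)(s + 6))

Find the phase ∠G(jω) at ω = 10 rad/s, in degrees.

∠G(j10) ≈ -101.3°

At s = j10: numerator = 5, denominator = -34 + j170.
∠G = ∠num − ∠den = 0° − (101.31°) = -101.3°.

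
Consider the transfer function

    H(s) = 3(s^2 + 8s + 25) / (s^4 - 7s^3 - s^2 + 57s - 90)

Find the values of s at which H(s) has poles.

s = 2 + j, 2 - j, -3, 6

The poles are the roots of the denominator s^4 - 7s^3 - s^2 + 57s - 90 = 0.
Trying s = -3: the polynomial evaluates to 0, so (s + 3) is a factor.
Dividing out leaves s^3 - 10s^2 + 29s - 30 = 0.
This factors further as (s^2 - 4s + 5)(s - 6) = 0.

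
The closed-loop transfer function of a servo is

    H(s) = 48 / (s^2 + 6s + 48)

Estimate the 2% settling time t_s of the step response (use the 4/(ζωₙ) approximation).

t_s ≈ 1.333 s

Comparing s^2 + 6s + 48 to s^2 + 2ζωₙs + ωₙ²: ωₙ = √48 ≈ 6.928 rad/s and ζ = 6/(2·√48) ≈ 0.4330.
ζωₙ = 6/2 = 3, so t_s ≈ 4/(ζωₙ) = 4/3 ≈ 1.333 s.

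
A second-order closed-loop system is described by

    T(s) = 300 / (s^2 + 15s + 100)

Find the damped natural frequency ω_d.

Comparing s^2 + 15s + 100 to s^2 + 2ζωₙs + ωₙ²: ωₙ = 10 rad/s and ζ = 15/(2·10) = 0.75.
ζωₙ = 15/2 = 7.5, so ω_d = ωₙ√(1−ζ²) = √(ωₙ² − (ζωₙ)²) = √(100 − 7.5²) = √43.75 ≈ 6.614 rad/s.

ω_d ≈ 6.614 rad/s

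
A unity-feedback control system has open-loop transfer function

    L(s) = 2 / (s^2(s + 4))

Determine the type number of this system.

The denominator has 2 factors of s at the origin (free integrators), so this is a Type 2 system.

Type 2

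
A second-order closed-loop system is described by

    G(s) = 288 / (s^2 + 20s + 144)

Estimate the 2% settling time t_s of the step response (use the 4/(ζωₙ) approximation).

t_s ≈ 0.4000 s

Comparing s^2 + 20s + 144 to s^2 + 2ζωₙs + ωₙ²: ωₙ = 12 rad/s and ζ = 20/(2·12) ≈ 0.8333.
ζωₙ = 20/2 = 10, so t_s ≈ 4/(ζωₙ) = 4/10 = 0.4000 s.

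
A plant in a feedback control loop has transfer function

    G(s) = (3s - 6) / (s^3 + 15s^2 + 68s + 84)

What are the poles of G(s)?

s = -2, -6, -7

The poles are the roots of the denominator s^3 + 15s^2 + 68s + 84 = 0.
Trying s = -2: the polynomial evaluates to 0, so (s + 2) is a factor.
Dividing out leaves s^2 + 13s + 42 = 0.
Factoring the quadratic: (s + 6)(s + 7) = 0.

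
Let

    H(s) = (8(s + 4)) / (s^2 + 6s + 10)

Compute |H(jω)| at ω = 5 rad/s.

|H(j5)| ≈ 1.527

Substitute s = j5: numerator = 32 + j40, denominator = -15 + j30.
|H(j5)| = |32 + j40| / |-15 + j30| = 51.225 / 33.541 ≈ 1.527.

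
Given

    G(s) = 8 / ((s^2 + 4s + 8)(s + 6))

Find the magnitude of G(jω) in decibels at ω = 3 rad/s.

Substitute s = j3: numerator = 8, denominator = -42 + j69.
|G(j3)| = |8| / |-42 + j69| = 8 / 80.777 ≈ 0.09904.
In decibels: 20·log₁₀(0.09904) ≈ -20.1 dB.

|G(j3)|_dB ≈ -20.1 dB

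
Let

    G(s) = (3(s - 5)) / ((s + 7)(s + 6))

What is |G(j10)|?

|G(j10)| ≈ 0.2356

Substitute s = j10: numerator = -15 + j30, denominator = -58 + j130.
|G(j10)| = |-15 + j30| / |-58 + j130| = 33.541 / 142.35 ≈ 0.2356.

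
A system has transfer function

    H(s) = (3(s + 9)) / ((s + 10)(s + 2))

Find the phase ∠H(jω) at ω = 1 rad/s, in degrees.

At s = j1: numerator = 27 + j3, denominator = 19 + j12.
∠H = ∠num − ∠den = 6.3402° − (32.276°) = -25.94°.

∠H(j1) ≈ -25.94°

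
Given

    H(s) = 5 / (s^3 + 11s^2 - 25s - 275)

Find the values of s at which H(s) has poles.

The poles are the roots of the denominator s^3 + 11s^2 - 25s - 275 = 0.
Trying s = -11: the polynomial evaluates to 0, so (s + 11) is a factor.
Dividing out leaves s^2 - 25 = 0.
Factoring the quadratic: (s - 5)(s + 5) = 0.

s = -11, 5, -5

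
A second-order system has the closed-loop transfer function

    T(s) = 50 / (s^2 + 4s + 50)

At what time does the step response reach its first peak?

Comparing s^2 + 4s + 50 to s^2 + 2ζωₙs + ωₙ²: ωₙ = √50 ≈ 7.071 rad/s and ζ = 4/(2·√50) ≈ 0.2828.
ζωₙ = 4/2 = 2, so ω_d = ωₙ√(1−ζ²) = √(ωₙ² − (ζωₙ)²) = √(50 − 2²) = √46 ≈ 6.782 rad/s.
t_p = π/ω_d = π/6.782 ≈ 0.4632 s.

t_p ≈ 0.4632 s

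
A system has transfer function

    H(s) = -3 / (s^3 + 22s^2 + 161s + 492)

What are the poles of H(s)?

The poles are the roots of the denominator s^3 + 22s^2 + 161s + 492 = 0.
Trying s = -12: the polynomial evaluates to 0, so (s + 12) is a factor.
Dividing out leaves s^2 + 10s + 41 = 0.
The quadratic formula then gives s = -5 ± 4j.

s = -5 ± 4j, -12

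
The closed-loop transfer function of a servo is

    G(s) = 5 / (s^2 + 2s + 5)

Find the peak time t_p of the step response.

t_p ≈ 1.571 s

Comparing s^2 + 2s + 5 to s^2 + 2ζωₙs + ωₙ²: ωₙ = √5 ≈ 2.236 rad/s and ζ = 2/(2·√5) ≈ 0.4472.
ζωₙ = 2/2 = 1, so ω_d = ωₙ√(1−ζ²) = √(ωₙ² − (ζωₙ)²) = √(5 − 1²) = √4 = 2 rad/s.
t_p = π/ω_d = π/2 ≈ 1.571 s.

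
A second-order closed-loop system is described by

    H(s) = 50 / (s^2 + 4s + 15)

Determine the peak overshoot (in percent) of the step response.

%OS ≈ 15.0%

Comparing s^2 + 4s + 15 to s^2 + 2ζωₙs + ωₙ²: ωₙ = √15 ≈ 3.873 rad/s and ζ = 4/(2·√15) ≈ 0.5164.
%OS = 100·exp(−πζ/√(1−ζ²)) = 100·exp(−π·0.5164/√(1−0.5164²)) ≈ 15.0%.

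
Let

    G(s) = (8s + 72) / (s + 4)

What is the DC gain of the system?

G(0) = 18

Set s = 0: G(0) = (72) / (4) = 18.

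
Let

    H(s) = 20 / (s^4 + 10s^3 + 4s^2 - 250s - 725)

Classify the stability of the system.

unstable

The denominator s^4 + 10s^3 + 4s^2 - 250s - 725 factors as (s - 5)(s + 5)(s^2 + 10s + 29), giving poles at s = 5, -5, -5 + 2j, -5 - 2j.
Since the pole(s) at s = 5 lie in the right half-plane, the system is unstable.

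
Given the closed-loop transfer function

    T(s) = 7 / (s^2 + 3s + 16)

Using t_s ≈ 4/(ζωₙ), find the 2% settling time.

t_s ≈ 2.667 s

Comparing s^2 + 3s + 16 to s^2 + 2ζωₙs + ωₙ²: ωₙ = 4 rad/s and ζ = 3/(2·4) = 0.375.
ζωₙ = 3/2 = 1.5, so t_s ≈ 4/(ζωₙ) = 4/1.5 ≈ 2.667 s.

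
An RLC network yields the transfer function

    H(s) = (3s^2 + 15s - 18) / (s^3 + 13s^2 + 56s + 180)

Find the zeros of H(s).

s = -6, 1

Set the numerator to zero: 3s^2 + 15s - 18 = 0, i.e. 3·(s^2 + 5s - 6) = 0.
Factoring: (s + 6)(s - 1) = 0.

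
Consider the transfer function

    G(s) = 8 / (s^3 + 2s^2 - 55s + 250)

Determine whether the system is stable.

unstable

The denominator s^3 + 2s^2 - 55s + 250 factors as (s + 10)(s^2 - 8s + 25), giving poles at s = -10, 4 + 3j, 4 - 3j.
Since the pole(s) at s = 4 + 3j, 4 - 3j lie in the right half-plane, the system is unstable.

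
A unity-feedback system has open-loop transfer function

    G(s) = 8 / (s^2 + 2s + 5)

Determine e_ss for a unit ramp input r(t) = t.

e_ss = ∞

G(s) has no poles at the origin.
This is a Type 0 system; Kv = lim_{s→0} s·G(s) = 0, so the steady-state error for a ramp input is infinite.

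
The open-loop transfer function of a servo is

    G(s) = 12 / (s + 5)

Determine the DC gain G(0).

G(0) = 12/5 ≈ 2.400

Set s = 0: G(0) = (12) / (5) = 12/5.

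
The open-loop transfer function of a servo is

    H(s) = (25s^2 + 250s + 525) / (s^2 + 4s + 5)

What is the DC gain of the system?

H(0) = 105

Set s = 0: H(0) = (525) / (5) = 105.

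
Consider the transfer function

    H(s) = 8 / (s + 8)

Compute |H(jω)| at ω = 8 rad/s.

|H(j8)| ≈ 0.7071

Substitute s = j8: numerator = 8, denominator = 8 + j8.
|H(j8)| = |8| / |8 + j8| = 8 / 11.314 ≈ 0.7071.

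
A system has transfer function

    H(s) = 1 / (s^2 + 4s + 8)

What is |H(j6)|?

|H(j6)| ≈ 0.02712

Substitute s = j6: numerator = 1, denominator = -28 + j24.
|H(j6)| = |1| / |-28 + j24| = 1 / 36.878 ≈ 0.02712.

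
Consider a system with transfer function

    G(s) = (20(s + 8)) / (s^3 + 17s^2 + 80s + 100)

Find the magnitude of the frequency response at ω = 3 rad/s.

Substitute s = j3: numerator = 160 + j60, denominator = -53 + j213.
|G(j3)| = |160 + j60| / |-53 + j213| = 170.88 / 219.49 ≈ 0.7785.

|G(j3)| ≈ 0.7785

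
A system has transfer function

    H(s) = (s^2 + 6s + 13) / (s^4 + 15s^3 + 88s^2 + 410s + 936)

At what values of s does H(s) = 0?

s = -3 ± 2j

Set the numerator to zero: s^2 + 6s + 13 = 0.
Factoring: (s^2 + 6s + 13) = 0.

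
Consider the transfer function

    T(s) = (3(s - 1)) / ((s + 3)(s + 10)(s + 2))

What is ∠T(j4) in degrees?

At s = j4: numerator = -3 + j12, denominator = -180 + j160.
∠T = ∠num − ∠den = 104.04° − (138.37°) = -34.33°.

∠T(j4) ≈ -34.33°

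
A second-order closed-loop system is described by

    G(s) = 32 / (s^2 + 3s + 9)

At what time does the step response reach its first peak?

t_p ≈ 1.209 s

Comparing s^2 + 3s + 9 to s^2 + 2ζωₙs + ωₙ²: ωₙ = 3 rad/s and ζ = 3/(2·3) = 0.5.
ζωₙ = 3/2 = 1.5, so ω_d = ωₙ√(1−ζ²) = √(ωₙ² − (ζωₙ)²) = √(9 − 1.5²) = √6.75 ≈ 2.598 rad/s.
t_p = π/ω_d = π/2.598 ≈ 1.209 s.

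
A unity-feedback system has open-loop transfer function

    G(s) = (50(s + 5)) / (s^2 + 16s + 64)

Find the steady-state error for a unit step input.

e_ss = 0.2038

G(s) has no poles at the origin.
This is a Type 0 system. Kp = lim_{s→0} G(s) = 250/64 = 125/32.
e_ss = 1/(1 + Kp) = 1/(1 + 125/32) = 32/157 ≈ 0.2038.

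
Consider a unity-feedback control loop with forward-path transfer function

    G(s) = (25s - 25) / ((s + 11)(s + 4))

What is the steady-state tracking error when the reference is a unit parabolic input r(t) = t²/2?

e_ss = ∞

G(s) has no poles at the origin.
This is a Type 0 system; Ka = lim_{s→0} s^2·G(s) = 0, so the steady-state error for a parabola input is infinite.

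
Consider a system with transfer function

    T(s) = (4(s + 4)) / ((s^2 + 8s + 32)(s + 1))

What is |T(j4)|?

Substitute s = j4: numerator = 16 + j16, denominator = -112 + j96.
|T(j4)| = |16 + j16| / |-112 + j96| = 22.627 / 147.51 ≈ 0.1534.

|T(j4)| ≈ 0.1534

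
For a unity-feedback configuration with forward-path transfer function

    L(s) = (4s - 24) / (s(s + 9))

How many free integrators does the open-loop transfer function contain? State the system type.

The denominator has 1 factor of s at the origin (free integrator), so this is a Type 1 system.

Type 1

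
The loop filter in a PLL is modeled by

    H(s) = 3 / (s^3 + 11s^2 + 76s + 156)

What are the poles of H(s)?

s = -4 + 6j, -4 - 6j, -3

The poles are the roots of the denominator s^3 + 11s^2 + 76s + 156 = 0.
Trying s = -3: the polynomial evaluates to 0, so (s + 3) is a factor.
Dividing out leaves s^2 + 8s + 52 = 0.
The quadratic formula then gives s = -4 ± 6j.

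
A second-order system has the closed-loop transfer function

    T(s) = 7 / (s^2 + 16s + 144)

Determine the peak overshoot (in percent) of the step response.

%OS ≈ 6.02%

Comparing s^2 + 16s + 144 to s^2 + 2ζωₙs + ωₙ²: ωₙ = 12 rad/s and ζ = 16/(2·12) ≈ 0.6667.
%OS = 100·exp(−πζ/√(1−ζ²)) = 100·exp(−π·0.6667/√(1−0.6667²)) ≈ 6.02%.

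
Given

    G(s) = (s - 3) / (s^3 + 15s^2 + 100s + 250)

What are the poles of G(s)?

s = -5 ± 5j, -5

The poles are the roots of the denominator s^3 + 15s^2 + 100s + 250 = 0.
Trying s = -5: the polynomial evaluates to 0, so (s + 5) is a factor.
Dividing out leaves s^2 + 10s + 50 = 0.
The quadratic formula then gives s = -5 ± 5j.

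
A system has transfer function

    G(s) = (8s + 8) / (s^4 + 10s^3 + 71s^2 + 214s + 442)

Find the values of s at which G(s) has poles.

The poles are the roots of the denominator s^4 + 10s^3 + 71s^2 + 214s + 442 = 0.
No real roots exist; factor into two real quadratics: (s^2 + 6s + 34)(s^2 + 4s + 13) = 0.
Each quadratic gives a conjugate pair via the quadratic formula.

s = -3 ± 5j, -2 ± 3j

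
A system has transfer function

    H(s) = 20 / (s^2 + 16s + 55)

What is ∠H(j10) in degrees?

∠H(j10) ≈ -105.7°

At s = j10: numerator = 20, denominator = -45 + j160.
∠H = ∠num − ∠den = 0° − (105.71°) = -105.7°.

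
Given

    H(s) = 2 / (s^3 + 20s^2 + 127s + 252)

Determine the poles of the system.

s = -7, -4, -9

The poles are the roots of the denominator s^3 + 20s^2 + 127s + 252 = 0.
Trying s = -7: the polynomial evaluates to 0, so (s + 7) is a factor.
Dividing out leaves s^2 + 13s + 36 = 0.
Factoring the quadratic: (s + 4)(s + 9) = 0.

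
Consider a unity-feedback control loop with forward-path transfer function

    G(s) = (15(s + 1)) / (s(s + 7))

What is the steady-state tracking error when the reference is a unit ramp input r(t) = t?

e_ss = 0.4667

G(s) has one pole at the origin.
This is a Type 1 system. Kv = lim_{s→0} s·G(s) = 15/7.
e_ss = 1/Kv = 1/(15/7) = 7/15 ≈ 0.4667.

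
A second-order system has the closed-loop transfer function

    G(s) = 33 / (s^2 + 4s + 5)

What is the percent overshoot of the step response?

%OS ≈ 0.187%

Comparing s^2 + 4s + 5 to s^2 + 2ζωₙs + ωₙ²: ωₙ = √5 ≈ 2.236 rad/s and ζ = 4/(2·√5) ≈ 0.8944.
%OS = 100·exp(−πζ/√(1−ζ²)) = 100·exp(−π·0.8944/√(1−0.8944²)) ≈ 0.187%.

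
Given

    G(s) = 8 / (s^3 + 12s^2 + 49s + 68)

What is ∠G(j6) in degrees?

∠G(j6) ≈ -167.9°

At s = j6: numerator = 8, denominator = -364 + j78.
∠G = ∠num − ∠den = 0° − (167.91°) = -167.9°.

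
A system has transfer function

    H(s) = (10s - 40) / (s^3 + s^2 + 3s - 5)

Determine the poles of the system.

The poles are the roots of the denominator s^3 + s^2 + 3s - 5 = 0.
Trying s = 1: the polynomial evaluates to 0, so (s - 1) is a factor.
Dividing out leaves s^2 + 2s + 5 = 0.
The quadratic formula then gives s = -1 ± 2j.

s = -1 ± 2j, 1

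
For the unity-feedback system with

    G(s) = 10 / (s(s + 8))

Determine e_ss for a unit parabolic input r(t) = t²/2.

G(s) has one pole at the origin.
This is a Type 1 system; Ka = lim_{s→0} s^2·G(s) = 0, so the steady-state error for a parabola input is infinite.

e_ss = ∞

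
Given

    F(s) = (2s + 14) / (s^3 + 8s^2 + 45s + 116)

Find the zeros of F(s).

Set the numerator to zero: 2s + 14 = 0, i.e. 2·(s + 7) = 0.
So s = -7.

s = -7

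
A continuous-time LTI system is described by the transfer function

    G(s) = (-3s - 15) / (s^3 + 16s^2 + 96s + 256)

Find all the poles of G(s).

s = -4 + 4j, -4 - 4j, -8

The poles are the roots of the denominator s^3 + 16s^2 + 96s + 256 = 0.
Trying s = -8: the polynomial evaluates to 0, so (s + 8) is a factor.
Dividing out leaves s^2 + 8s + 32 = 0.
The quadratic formula then gives s = -4 ± 4j.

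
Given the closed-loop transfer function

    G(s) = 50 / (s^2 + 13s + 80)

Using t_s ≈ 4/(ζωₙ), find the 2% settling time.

Comparing s^2 + 13s + 80 to s^2 + 2ζωₙs + ωₙ²: ωₙ = √80 ≈ 8.944 rad/s and ζ = 13/(2·√80) ≈ 0.7267.
ζωₙ = 13/2 = 6.5, so t_s ≈ 4/(ζωₙ) = 4/6.5 ≈ 0.6154 s.

t_s ≈ 0.6154 s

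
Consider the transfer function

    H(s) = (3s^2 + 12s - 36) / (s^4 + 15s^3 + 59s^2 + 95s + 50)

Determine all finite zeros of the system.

Set the numerator to zero: 3s^2 + 12s - 36 = 0, i.e. 3·(s^2 + 4s - 12) = 0.
Factoring: (s - 2)(s + 6) = 0.

s = 2, -6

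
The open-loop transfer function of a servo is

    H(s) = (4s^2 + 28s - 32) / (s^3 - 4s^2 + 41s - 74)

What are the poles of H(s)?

s = 1 + 6j, 1 - 6j, 2

The poles are the roots of the denominator s^3 - 4s^2 + 41s - 74 = 0.
Trying s = 2: the polynomial evaluates to 0, so (s - 2) is a factor.
Dividing out leaves s^2 - 2s + 37 = 0.
The quadratic formula then gives s = 1 ± 6j.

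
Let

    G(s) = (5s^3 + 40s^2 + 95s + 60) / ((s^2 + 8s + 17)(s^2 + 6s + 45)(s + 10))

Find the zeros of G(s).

s = -3, -1, -4

Set the numerator to zero: 5s^3 + 40s^2 + 95s + 60 = 0, i.e. 5·(s^3 + 8s^2 + 19s + 12) = 0.
Factoring: (s + 3)(s + 1)(s + 4) = 0.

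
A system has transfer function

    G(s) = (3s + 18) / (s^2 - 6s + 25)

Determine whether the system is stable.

unstable

The denominator s^2 - 6s + 25 factors as (s^2 - 6s + 25), giving poles at s = 3 + 4j, 3 - 4j.
Since the pole(s) at s = 3 + 4j, 3 - 4j lie in the right half-plane, the system is unstable.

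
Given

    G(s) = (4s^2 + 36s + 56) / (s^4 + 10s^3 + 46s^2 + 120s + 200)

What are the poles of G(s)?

s = -1 + 3j, -1 - 3j, -4 + 2j, -4 - 2j

The poles are the roots of the denominator s^4 + 10s^3 + 46s^2 + 120s + 200 = 0.
No real roots exist; factor into two real quadratics: (s^2 + 2s + 10)(s^2 + 8s + 20) = 0.
Each quadratic gives a conjugate pair via the quadratic formula.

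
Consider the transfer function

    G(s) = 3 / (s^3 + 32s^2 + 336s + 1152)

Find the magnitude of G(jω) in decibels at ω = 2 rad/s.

Substitute s = j2: numerator = 3, denominator = 1024 + j664.
|G(j2)| = |3| / |1024 + j664| = 3 / 1220.4 ≈ 0.002458.
In decibels: 20·log₁₀(0.002458) ≈ -52.2 dB.

|G(j2)|_dB ≈ -52.2 dB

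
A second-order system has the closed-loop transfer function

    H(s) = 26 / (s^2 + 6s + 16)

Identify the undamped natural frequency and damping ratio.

Compare the denominator to the standard form s^2 + 2ζωₙs + ωₙ².
ωₙ² = 16, so ωₙ = 4 rad/s.
2ζωₙ = 6, so ζ = 6/(2·4) = 0.75.

ωₙ = 4 rad/s, ζ = 0.75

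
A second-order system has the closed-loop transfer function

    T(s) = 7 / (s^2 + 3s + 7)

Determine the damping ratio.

Compare the denominator to the standard form s^2 + 2ζωₙs + ωₙ².
ωₙ² = 7, so ωₙ = √7 ≈ 2.646 rad/s.
2ζωₙ = 3, so ζ = 3/(2·√7) ≈ 0.5669.
With ζ = 0.5669 the response is underdamped.

ζ ≈ 0.5669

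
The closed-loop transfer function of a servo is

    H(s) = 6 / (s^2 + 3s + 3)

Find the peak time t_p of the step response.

Comparing s^2 + 3s + 3 to s^2 + 2ζωₙs + ωₙ²: ωₙ = √3 ≈ 1.732 rad/s and ζ = 3/(2·√3) ≈ 0.8660.
ζωₙ = 3/2 = 1.5, so ω_d = ωₙ√(1−ζ²) = √(ωₙ² − (ζωₙ)²) = √(3 − 1.5²) = √0.75 ≈ 0.8660 rad/s.
t_p = π/ω_d = π/0.8660 ≈ 3.628 s.

t_p ≈ 3.628 s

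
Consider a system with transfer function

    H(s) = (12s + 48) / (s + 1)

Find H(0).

Set s = 0: H(0) = (48) / (1) = 48.

H(0) = 48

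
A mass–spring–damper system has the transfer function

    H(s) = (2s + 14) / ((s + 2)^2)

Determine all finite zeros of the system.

s = -7

Set the numerator to zero: 2s + 14 = 0, i.e. 2·(s + 7) = 0.
So s = -7.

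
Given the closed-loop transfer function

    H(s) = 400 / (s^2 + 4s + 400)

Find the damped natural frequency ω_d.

Comparing s^2 + 4s + 400 to s^2 + 2ζωₙs + ωₙ²: ωₙ = 20 rad/s and ζ = 4/(2·20) = 0.1.
ζωₙ = 4/2 = 2, so ω_d = ωₙ√(1−ζ²) = √(ωₙ² − (ζωₙ)²) = √(400 − 2²) = √396 ≈ 19.90 rad/s.

ω_d ≈ 19.90 rad/s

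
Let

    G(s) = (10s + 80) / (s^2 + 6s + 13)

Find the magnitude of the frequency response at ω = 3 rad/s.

Substitute s = j3: numerator = 80 + j30, denominator = 4 + j18.
|G(j3)| = |80 + j30| / |4 + j18| = 85.440 / 18.439 ≈ 4.634.

|G(j3)| ≈ 4.634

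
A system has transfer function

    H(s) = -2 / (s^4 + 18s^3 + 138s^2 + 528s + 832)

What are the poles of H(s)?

s = -5 ± j, -4 ± 4j

The poles are the roots of the denominator s^4 + 18s^3 + 138s^2 + 528s + 832 = 0.
No real roots exist; factor into two real quadratics: (s^2 + 10s + 26)(s^2 + 8s + 32) = 0.
Each quadratic gives a conjugate pair via the quadratic formula.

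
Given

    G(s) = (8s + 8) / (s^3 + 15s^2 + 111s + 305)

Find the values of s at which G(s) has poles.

The poles are the roots of the denominator s^3 + 15s^2 + 111s + 305 = 0.
Trying s = -5: the polynomial evaluates to 0, so (s + 5) is a factor.
Dividing out leaves s^2 + 10s + 61 = 0.
The quadratic formula then gives s = -5 ± 6j.

s = -5 + 6j, -5 - 6j, -5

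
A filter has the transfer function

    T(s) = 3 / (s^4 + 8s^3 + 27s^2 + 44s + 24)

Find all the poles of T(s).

The poles are the roots of the denominator s^4 + 8s^3 + 27s^2 + 44s + 24 = 0.
Trying s = -1: the polynomial evaluates to 0, so (s + 1) is a factor.
Dividing out leaves s^3 + 7s^2 + 20s + 24 = 0.
This factors further as (s^2 + 4s + 8)(s + 3) = 0.

s = -1, -2 + 2j, -2 - 2j, -3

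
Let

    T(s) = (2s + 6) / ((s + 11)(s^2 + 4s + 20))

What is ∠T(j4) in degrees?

∠T(j4) ≈ -42.82°

At s = j4: numerator = 6 + j8, denominator = -20 + j192.
∠T = ∠num − ∠den = 53.130° − (95.947°) = -42.82°.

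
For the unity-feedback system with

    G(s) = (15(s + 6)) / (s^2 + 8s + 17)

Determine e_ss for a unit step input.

G(s) has no poles at the origin.
This is a Type 0 system. Kp = lim_{s→0} G(s) = 90/17.
e_ss = 1/(1 + Kp) = 1/(1 + 90/17) = 17/107 ≈ 0.1589.

e_ss = 0.1589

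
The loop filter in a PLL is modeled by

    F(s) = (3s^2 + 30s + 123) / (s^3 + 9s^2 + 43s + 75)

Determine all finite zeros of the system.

Set the numerator to zero: 3s^2 + 30s + 123 = 0, i.e. 3·(s^2 + 10s + 41) = 0.
Factoring: (s^2 + 10s + 41) = 0.

s = -5 + 4j, -5 - 4j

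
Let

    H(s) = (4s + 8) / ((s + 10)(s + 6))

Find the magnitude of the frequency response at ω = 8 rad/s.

Substitute s = j8: numerator = 8 + j32, denominator = -4 + j128.
|H(j8)| = |8 + j32| / |-4 + j128| = 32.985 / 128.06 ≈ 0.2576.

|H(j8)| ≈ 0.2576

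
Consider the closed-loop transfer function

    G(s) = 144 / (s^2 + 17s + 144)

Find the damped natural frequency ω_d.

Comparing s^2 + 17s + 144 to s^2 + 2ζωₙs + ωₙ²: ωₙ = 12 rad/s and ζ = 17/(2·12) ≈ 0.7083.
ζωₙ = 17/2 = 8.5, so ω_d = ωₙ√(1−ζ²) = √(ωₙ² − (ζωₙ)²) = √(144 − 8.5²) = √71.75 ≈ 8.471 rad/s.

ω_d ≈ 8.471 rad/s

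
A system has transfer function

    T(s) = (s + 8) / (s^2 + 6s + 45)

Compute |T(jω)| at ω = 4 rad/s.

Substitute s = j4: numerator = 8 + j4, denominator = 29 + j24.
|T(j4)| = |8 + j4| / |29 + j24| = 8.9443 / 37.643 ≈ 0.2376.

|T(j4)| ≈ 0.2376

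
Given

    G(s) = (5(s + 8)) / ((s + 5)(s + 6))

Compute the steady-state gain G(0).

G(0) = 4/3 ≈ 1.333

At s = 0 each factor (s + a) contributes a and each (s^2 + bs + c) contributes c.
G(0) = 5·(8) / ((5) · (6)) = 40/30 = 4/3.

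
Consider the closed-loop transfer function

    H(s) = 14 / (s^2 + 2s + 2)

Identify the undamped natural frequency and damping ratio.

ωₙ ≈ 1.414 rad/s, ζ ≈ 0.7071

Compare the denominator to the standard form s^2 + 2ζωₙs + ωₙ².
ωₙ² = 2, so ωₙ = √2 ≈ 1.414 rad/s.
2ζωₙ = 2, so ζ = 2/(2·√2) ≈ 0.7071.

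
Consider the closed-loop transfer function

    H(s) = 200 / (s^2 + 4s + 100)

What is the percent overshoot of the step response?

%OS ≈ 52.7%

Comparing s^2 + 4s + 100 to s^2 + 2ζωₙs + ωₙ²: ωₙ = 10 rad/s and ζ = 4/(2·10) = 0.2.
%OS = 100·exp(−πζ/√(1−ζ²)) = 100·exp(−π·0.2/√(1−0.2²)) ≈ 52.7%.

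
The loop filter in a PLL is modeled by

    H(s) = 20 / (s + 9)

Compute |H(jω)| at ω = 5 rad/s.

Substitute s = j5: numerator = 20, denominator = 9 + j5.
|H(j5)| = |20| / |9 + j5| = 20 / 10.296 ≈ 1.943.

|H(j5)| ≈ 1.943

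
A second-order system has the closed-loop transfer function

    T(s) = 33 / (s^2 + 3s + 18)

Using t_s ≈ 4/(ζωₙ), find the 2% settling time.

t_s ≈ 2.667 s

Comparing s^2 + 3s + 18 to s^2 + 2ζωₙs + ωₙ²: ωₙ = √18 ≈ 4.243 rad/s and ζ = 3/(2·√18) ≈ 0.3536.
ζωₙ = 3/2 = 1.5, so t_s ≈ 4/(ζωₙ) = 4/1.5 ≈ 2.667 s.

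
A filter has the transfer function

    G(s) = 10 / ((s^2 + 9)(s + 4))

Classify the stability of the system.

The poles can be read from the denominator factors: s = 3j, -3j, -4.
Since the simple pole(s) at s = 3j, -3j lie on the jω-axis with none in the right half-plane, the system is marginally stable.

marginally stable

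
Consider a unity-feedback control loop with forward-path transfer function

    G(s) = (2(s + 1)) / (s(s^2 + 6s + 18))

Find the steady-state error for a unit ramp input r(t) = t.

e_ss = 9

G(s) has one pole at the origin.
This is a Type 1 system. Kv = lim_{s→0} s·G(s) = 2/18 = 1/9.
e_ss = 1/Kv = 1/(1/9) = 9.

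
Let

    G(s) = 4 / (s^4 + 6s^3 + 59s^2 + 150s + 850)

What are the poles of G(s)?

The poles are the roots of the denominator s^4 + 6s^3 + 59s^2 + 150s + 850 = 0.
No real roots exist; factor into two real quadratics: (s^2 + 25)(s^2 + 6s + 34) = 0.
Each quadratic gives a conjugate pair via the quadratic formula.

s = ±5j, -3 ± 5j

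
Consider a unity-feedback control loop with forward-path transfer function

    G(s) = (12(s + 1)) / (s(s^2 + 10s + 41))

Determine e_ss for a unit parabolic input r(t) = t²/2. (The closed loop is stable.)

G(s) has one pole at the origin.
This is a Type 1 system; Ka = lim_{s→0} s^2·G(s) = 0, so the steady-state error for a parabola input is infinite.

e_ss = ∞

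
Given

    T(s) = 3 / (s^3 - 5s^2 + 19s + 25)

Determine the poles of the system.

s = 3 + 4j, 3 - 4j, -1

The poles are the roots of the denominator s^3 - 5s^2 + 19s + 25 = 0.
Trying s = -1: the polynomial evaluates to 0, so (s + 1) is a factor.
Dividing out leaves s^2 - 6s + 25 = 0.
The quadratic formula then gives s = 3 ± 4j.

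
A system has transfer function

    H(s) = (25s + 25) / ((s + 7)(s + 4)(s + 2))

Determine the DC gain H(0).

H(0) = 25/56 ≈ 0.4464

Set s = 0: H(0) = (25) / (56) = 25/56.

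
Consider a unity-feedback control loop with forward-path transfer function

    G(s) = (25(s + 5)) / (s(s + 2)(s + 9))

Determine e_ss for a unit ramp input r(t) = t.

e_ss = 0.1440

G(s) has one pole at the origin.
This is a Type 1 system. Kv = lim_{s→0} s·G(s) = 125/18.
e_ss = 1/Kv = 1/(125/18) = 18/125 ≈ 0.1440.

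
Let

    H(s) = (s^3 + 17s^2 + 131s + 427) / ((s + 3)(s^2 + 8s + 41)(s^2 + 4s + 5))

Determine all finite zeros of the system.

Set the numerator to zero: s^3 + 17s^2 + 131s + 427 = 0.
Factoring: (s^2 + 10s + 61)(s + 7) = 0.

s = -5 ± 6j, -7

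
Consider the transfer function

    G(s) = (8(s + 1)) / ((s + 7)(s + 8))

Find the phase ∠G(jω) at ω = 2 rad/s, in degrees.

∠G(j2) ≈ 33.45°

At s = j2: numerator = 8 + j16, denominator = 52 + j30.
∠G = ∠num − ∠den = 63.435° − (29.982°) = 33.45°.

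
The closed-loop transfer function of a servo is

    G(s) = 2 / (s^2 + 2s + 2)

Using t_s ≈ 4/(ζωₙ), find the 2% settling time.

Comparing s^2 + 2s + 2 to s^2 + 2ζωₙs + ωₙ²: ωₙ = √2 ≈ 1.414 rad/s and ζ = 2/(2·√2) ≈ 0.7071.
ζωₙ = 2/2 = 1, so t_s ≈ 4/(ζωₙ) = 4/1 = 4 s.

t_s ≈ 4 s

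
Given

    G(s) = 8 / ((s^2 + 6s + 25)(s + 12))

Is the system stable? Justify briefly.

stable

The poles can be read from the denominator factors: s = -3 ± 4j, -12.
Since all poles lie strictly in the left half-plane, the system is stable.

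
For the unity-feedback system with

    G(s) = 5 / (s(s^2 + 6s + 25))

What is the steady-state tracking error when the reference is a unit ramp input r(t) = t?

G(s) has one pole at the origin.
This is a Type 1 system. Kv = lim_{s→0} s·G(s) = 5/25 = 1/5.
e_ss = 1/Kv = 1/(1/5) = 5.

e_ss = 5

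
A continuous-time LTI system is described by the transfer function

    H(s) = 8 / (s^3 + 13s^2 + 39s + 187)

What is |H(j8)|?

Substitute s = j8: numerator = 8, denominator = -645 - j200.
|H(j8)| = |8| / |-645 - j200| = 8 / 675.30 ≈ 0.01185.

|H(j8)| ≈ 0.01185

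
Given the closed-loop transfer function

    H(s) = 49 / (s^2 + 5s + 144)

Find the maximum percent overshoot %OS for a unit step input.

Comparing s^2 + 5s + 144 to s^2 + 2ζωₙs + ωₙ²: ωₙ = 12 rad/s and ζ = 5/(2·12) ≈ 0.2083.
%OS = 100·exp(−πζ/√(1−ζ²)) = 100·exp(−π·0.2083/√(1−0.2083²)) ≈ 51.2%.

%OS ≈ 51.2%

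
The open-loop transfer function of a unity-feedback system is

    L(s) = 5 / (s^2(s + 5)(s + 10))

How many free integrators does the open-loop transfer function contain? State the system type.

Type 2

The denominator has 2 factors of s at the origin (free integrators), so this is a Type 2 system.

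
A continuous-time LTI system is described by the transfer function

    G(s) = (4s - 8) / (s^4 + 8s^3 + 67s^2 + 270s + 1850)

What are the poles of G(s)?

s = 1 + 6j, 1 - 6j, -5 + 5j, -5 - 5j

The poles are the roots of the denominator s^4 + 8s^3 + 67s^2 + 270s + 1850 = 0.
No real roots exist; factor into two real quadratics: (s^2 - 2s + 37)(s^2 + 10s + 50) = 0.
Each quadratic gives a conjugate pair via the quadratic formula.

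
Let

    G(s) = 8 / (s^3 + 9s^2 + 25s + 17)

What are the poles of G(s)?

The poles are the roots of the denominator s^3 + 9s^2 + 25s + 17 = 0.
Trying s = -1: the polynomial evaluates to 0, so (s + 1) is a factor.
Dividing out leaves s^2 + 8s + 17 = 0.
The quadratic formula then gives s = -4 ± 1j.

s = -4 + j, -4 - j, -1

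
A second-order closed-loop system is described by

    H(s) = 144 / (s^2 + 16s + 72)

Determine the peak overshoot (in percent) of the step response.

Comparing s^2 + 16s + 72 to s^2 + 2ζωₙs + ωₙ²: ωₙ = √72 ≈ 8.485 rad/s and ζ = 16/(2·√72) ≈ 0.9428.
%OS = 100·exp(−πζ/√(1−ζ²)) = 100·exp(−π·0.9428/√(1−0.9428²)) ≈ 0.0138%.

%OS ≈ 0.0138%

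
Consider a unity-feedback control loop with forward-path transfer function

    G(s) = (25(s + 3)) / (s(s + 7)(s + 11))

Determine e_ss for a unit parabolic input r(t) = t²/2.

e_ss = ∞

G(s) has one pole at the origin.
This is a Type 1 system; Ka = lim_{s→0} s^2·G(s) = 0, so the steady-state error for a parabola input is infinite.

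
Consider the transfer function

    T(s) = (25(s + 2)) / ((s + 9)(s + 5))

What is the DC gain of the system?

T(0) = 10/9 ≈ 1.111

At s = 0 each factor (s + a) contributes a and each (s^2 + bs + c) contributes c.
T(0) = 25·(2) / ((9) · (5)) = 50/45 = 10/9.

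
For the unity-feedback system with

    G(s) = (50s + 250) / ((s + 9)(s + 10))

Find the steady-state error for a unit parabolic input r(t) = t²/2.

G(s) has no poles at the origin.
This is a Type 0 system; Ka = lim_{s→0} s^2·G(s) = 0, so the steady-state error for a parabola input is infinite.

e_ss = ∞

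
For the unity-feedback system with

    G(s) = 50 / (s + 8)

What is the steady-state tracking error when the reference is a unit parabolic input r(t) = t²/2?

e_ss = ∞

G(s) has no poles at the origin.
This is a Type 0 system; Ka = lim_{s→0} s^2·G(s) = 0, so the steady-state error for a parabola input is infinite.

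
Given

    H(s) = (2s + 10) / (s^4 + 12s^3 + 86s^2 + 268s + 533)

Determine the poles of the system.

s = -2 ± 3j, -4 ± 5j

The poles are the roots of the denominator s^4 + 12s^3 + 86s^2 + 268s + 533 = 0.
No real roots exist; factor into two real quadratics: (s^2 + 4s + 13)(s^2 + 8s + 41) = 0.
Each quadratic gives a conjugate pair via the quadratic formula.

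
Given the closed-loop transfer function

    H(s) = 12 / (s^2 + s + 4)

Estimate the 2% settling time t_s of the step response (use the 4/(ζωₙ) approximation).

Comparing s^2 + s + 4 to s^2 + 2ζωₙs + ωₙ²: ωₙ = 2 rad/s and ζ = 1/(2·2) = 0.25.
ζωₙ = 1/2 = 0.5, so t_s ≈ 4/(ζωₙ) = 4/0.5 = 8 s.

t_s ≈ 8 s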